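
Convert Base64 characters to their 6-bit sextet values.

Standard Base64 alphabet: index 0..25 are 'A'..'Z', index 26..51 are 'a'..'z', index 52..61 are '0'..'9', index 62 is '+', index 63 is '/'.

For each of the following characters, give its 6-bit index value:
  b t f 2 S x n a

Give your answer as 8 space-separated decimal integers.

'b': a..z range, 26 + ord('b') − ord('a') = 27
't': a..z range, 26 + ord('t') − ord('a') = 45
'f': a..z range, 26 + ord('f') − ord('a') = 31
'2': 0..9 range, 52 + ord('2') − ord('0') = 54
'S': A..Z range, ord('S') − ord('A') = 18
'x': a..z range, 26 + ord('x') − ord('a') = 49
'n': a..z range, 26 + ord('n') − ord('a') = 39
'a': a..z range, 26 + ord('a') − ord('a') = 26

Answer: 27 45 31 54 18 49 39 26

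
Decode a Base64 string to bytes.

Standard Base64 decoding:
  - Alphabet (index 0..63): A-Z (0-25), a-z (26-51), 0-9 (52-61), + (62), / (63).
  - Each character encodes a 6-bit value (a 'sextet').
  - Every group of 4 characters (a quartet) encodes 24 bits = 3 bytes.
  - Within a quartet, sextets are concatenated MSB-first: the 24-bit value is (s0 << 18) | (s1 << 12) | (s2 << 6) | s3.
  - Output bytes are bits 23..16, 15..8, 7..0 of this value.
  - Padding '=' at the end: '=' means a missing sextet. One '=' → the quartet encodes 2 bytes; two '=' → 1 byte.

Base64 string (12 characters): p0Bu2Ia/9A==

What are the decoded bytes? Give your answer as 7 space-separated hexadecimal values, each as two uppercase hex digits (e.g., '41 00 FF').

After char 0 ('p'=41): chars_in_quartet=1 acc=0x29 bytes_emitted=0
After char 1 ('0'=52): chars_in_quartet=2 acc=0xA74 bytes_emitted=0
After char 2 ('B'=1): chars_in_quartet=3 acc=0x29D01 bytes_emitted=0
After char 3 ('u'=46): chars_in_quartet=4 acc=0xA7406E -> emit A7 40 6E, reset; bytes_emitted=3
After char 4 ('2'=54): chars_in_quartet=1 acc=0x36 bytes_emitted=3
After char 5 ('I'=8): chars_in_quartet=2 acc=0xD88 bytes_emitted=3
After char 6 ('a'=26): chars_in_quartet=3 acc=0x3621A bytes_emitted=3
After char 7 ('/'=63): chars_in_quartet=4 acc=0xD886BF -> emit D8 86 BF, reset; bytes_emitted=6
After char 8 ('9'=61): chars_in_quartet=1 acc=0x3D bytes_emitted=6
After char 9 ('A'=0): chars_in_quartet=2 acc=0xF40 bytes_emitted=6
Padding '==': partial quartet acc=0xF40 -> emit F4; bytes_emitted=7

Answer: A7 40 6E D8 86 BF F4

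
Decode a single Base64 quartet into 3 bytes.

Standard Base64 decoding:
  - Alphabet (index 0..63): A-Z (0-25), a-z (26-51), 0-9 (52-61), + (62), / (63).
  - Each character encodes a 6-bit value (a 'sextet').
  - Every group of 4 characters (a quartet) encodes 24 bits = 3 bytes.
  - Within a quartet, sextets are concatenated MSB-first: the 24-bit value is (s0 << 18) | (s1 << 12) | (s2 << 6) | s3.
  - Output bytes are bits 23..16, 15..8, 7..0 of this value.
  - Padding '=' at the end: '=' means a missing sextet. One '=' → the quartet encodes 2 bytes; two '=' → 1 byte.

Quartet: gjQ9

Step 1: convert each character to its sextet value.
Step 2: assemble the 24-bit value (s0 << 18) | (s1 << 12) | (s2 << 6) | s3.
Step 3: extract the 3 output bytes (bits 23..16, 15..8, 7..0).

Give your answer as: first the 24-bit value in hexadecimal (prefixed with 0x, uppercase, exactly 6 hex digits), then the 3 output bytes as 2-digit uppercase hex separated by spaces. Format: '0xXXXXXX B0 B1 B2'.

Answer: 0x82343D 82 34 3D

Derivation:
Sextets: g=32, j=35, Q=16, 9=61
24-bit: (32<<18) | (35<<12) | (16<<6) | 61
      = 0x800000 | 0x023000 | 0x000400 | 0x00003D
      = 0x82343D
Bytes: (v>>16)&0xFF=82, (v>>8)&0xFF=34, v&0xFF=3D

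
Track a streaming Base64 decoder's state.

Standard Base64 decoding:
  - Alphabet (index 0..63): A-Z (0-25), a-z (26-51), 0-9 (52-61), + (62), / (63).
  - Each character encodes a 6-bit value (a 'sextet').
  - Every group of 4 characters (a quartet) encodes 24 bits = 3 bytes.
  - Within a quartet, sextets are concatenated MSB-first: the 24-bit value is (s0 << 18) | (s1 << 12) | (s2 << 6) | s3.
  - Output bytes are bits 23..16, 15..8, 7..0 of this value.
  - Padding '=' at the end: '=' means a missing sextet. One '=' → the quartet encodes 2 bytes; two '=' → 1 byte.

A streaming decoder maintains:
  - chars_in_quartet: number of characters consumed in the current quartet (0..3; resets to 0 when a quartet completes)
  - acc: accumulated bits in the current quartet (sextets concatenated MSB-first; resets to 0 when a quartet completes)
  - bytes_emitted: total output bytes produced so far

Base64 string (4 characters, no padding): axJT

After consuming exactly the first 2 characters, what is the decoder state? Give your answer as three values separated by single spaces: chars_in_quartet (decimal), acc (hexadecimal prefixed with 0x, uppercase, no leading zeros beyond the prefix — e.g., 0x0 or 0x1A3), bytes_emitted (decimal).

Answer: 2 0x6B1 0

Derivation:
After char 0 ('a'=26): chars_in_quartet=1 acc=0x1A bytes_emitted=0
After char 1 ('x'=49): chars_in_quartet=2 acc=0x6B1 bytes_emitted=0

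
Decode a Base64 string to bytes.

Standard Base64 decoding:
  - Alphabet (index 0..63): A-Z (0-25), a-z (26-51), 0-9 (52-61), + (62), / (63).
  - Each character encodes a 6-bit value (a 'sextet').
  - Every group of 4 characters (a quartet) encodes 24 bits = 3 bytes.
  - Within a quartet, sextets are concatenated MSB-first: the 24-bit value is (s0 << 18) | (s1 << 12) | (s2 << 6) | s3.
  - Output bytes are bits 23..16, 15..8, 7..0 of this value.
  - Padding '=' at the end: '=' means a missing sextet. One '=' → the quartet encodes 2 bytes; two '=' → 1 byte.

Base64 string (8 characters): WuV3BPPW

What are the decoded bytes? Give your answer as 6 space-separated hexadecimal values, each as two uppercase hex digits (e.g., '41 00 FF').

Answer: 5A E5 77 04 F3 D6

Derivation:
After char 0 ('W'=22): chars_in_quartet=1 acc=0x16 bytes_emitted=0
After char 1 ('u'=46): chars_in_quartet=2 acc=0x5AE bytes_emitted=0
After char 2 ('V'=21): chars_in_quartet=3 acc=0x16B95 bytes_emitted=0
After char 3 ('3'=55): chars_in_quartet=4 acc=0x5AE577 -> emit 5A E5 77, reset; bytes_emitted=3
After char 4 ('B'=1): chars_in_quartet=1 acc=0x1 bytes_emitted=3
After char 5 ('P'=15): chars_in_quartet=2 acc=0x4F bytes_emitted=3
After char 6 ('P'=15): chars_in_quartet=3 acc=0x13CF bytes_emitted=3
After char 7 ('W'=22): chars_in_quartet=4 acc=0x4F3D6 -> emit 04 F3 D6, reset; bytes_emitted=6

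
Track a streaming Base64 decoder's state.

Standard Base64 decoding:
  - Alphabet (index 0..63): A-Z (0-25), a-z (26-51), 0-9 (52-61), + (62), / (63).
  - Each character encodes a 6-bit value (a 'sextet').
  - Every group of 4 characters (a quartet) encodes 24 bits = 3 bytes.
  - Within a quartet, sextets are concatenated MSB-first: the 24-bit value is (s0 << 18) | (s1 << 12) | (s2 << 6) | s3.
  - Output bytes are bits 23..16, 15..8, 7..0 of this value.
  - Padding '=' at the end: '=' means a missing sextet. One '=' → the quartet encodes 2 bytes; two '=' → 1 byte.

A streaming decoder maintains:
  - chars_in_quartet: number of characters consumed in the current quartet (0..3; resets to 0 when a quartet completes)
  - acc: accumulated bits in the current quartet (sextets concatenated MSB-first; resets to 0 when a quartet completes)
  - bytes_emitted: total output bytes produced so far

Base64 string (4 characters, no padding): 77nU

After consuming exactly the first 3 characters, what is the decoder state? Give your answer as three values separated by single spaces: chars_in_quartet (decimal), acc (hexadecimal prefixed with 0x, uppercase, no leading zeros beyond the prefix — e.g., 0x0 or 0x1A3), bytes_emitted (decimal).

After char 0 ('7'=59): chars_in_quartet=1 acc=0x3B bytes_emitted=0
After char 1 ('7'=59): chars_in_quartet=2 acc=0xEFB bytes_emitted=0
After char 2 ('n'=39): chars_in_quartet=3 acc=0x3BEE7 bytes_emitted=0

Answer: 3 0x3BEE7 0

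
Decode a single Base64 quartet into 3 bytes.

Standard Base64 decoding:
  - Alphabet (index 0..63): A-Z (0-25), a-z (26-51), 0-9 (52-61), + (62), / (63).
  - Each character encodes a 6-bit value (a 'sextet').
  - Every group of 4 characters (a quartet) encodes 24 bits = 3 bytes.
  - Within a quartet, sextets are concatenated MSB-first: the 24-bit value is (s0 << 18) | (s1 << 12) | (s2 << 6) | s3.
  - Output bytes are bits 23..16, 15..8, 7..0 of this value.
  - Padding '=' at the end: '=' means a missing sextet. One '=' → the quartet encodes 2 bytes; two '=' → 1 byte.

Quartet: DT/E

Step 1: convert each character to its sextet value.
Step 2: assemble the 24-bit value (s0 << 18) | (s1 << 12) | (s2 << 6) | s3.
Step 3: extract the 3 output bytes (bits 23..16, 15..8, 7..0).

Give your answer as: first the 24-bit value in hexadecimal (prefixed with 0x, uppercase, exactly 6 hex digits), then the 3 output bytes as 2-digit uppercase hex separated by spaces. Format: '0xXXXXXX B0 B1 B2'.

Sextets: D=3, T=19, /=63, E=4
24-bit: (3<<18) | (19<<12) | (63<<6) | 4
      = 0x0C0000 | 0x013000 | 0x000FC0 | 0x000004
      = 0x0D3FC4
Bytes: (v>>16)&0xFF=0D, (v>>8)&0xFF=3F, v&0xFF=C4

Answer: 0x0D3FC4 0D 3F C4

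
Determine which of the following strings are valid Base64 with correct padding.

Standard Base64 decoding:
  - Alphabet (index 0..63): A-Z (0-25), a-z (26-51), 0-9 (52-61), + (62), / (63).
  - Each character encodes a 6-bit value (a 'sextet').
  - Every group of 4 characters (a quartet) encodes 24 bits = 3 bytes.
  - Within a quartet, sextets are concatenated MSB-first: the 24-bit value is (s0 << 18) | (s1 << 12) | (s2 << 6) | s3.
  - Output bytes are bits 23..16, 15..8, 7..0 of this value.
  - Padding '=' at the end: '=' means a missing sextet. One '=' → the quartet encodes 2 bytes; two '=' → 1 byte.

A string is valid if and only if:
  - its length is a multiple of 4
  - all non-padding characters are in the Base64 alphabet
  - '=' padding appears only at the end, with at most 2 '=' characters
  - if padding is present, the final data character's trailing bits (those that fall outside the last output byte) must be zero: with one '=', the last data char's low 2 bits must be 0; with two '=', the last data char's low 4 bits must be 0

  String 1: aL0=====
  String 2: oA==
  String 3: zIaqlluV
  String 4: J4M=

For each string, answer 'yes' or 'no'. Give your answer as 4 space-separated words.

Answer: no yes yes yes

Derivation:
String 1: 'aL0=====' → invalid (5 pad chars (max 2))
String 2: 'oA==' → valid
String 3: 'zIaqlluV' → valid
String 4: 'J4M=' → valid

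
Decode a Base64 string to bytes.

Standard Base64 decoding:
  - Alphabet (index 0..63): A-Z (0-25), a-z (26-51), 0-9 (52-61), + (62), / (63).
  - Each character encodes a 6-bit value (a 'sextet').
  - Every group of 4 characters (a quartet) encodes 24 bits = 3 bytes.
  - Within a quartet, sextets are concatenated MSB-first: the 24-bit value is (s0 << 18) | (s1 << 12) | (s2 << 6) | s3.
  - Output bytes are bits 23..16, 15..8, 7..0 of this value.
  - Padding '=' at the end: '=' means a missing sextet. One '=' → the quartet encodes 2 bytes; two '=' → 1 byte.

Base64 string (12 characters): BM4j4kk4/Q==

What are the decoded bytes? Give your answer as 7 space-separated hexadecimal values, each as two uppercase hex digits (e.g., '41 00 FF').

Answer: 04 CE 23 E2 49 38 FD

Derivation:
After char 0 ('B'=1): chars_in_quartet=1 acc=0x1 bytes_emitted=0
After char 1 ('M'=12): chars_in_quartet=2 acc=0x4C bytes_emitted=0
After char 2 ('4'=56): chars_in_quartet=3 acc=0x1338 bytes_emitted=0
After char 3 ('j'=35): chars_in_quartet=4 acc=0x4CE23 -> emit 04 CE 23, reset; bytes_emitted=3
After char 4 ('4'=56): chars_in_quartet=1 acc=0x38 bytes_emitted=3
After char 5 ('k'=36): chars_in_quartet=2 acc=0xE24 bytes_emitted=3
After char 6 ('k'=36): chars_in_quartet=3 acc=0x38924 bytes_emitted=3
After char 7 ('4'=56): chars_in_quartet=4 acc=0xE24938 -> emit E2 49 38, reset; bytes_emitted=6
After char 8 ('/'=63): chars_in_quartet=1 acc=0x3F bytes_emitted=6
After char 9 ('Q'=16): chars_in_quartet=2 acc=0xFD0 bytes_emitted=6
Padding '==': partial quartet acc=0xFD0 -> emit FD; bytes_emitted=7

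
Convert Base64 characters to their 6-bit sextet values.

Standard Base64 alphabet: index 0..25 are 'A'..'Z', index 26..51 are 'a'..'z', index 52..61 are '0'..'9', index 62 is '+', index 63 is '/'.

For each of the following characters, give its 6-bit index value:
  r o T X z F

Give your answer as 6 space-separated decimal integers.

Answer: 43 40 19 23 51 5

Derivation:
'r': a..z range, 26 + ord('r') − ord('a') = 43
'o': a..z range, 26 + ord('o') − ord('a') = 40
'T': A..Z range, ord('T') − ord('A') = 19
'X': A..Z range, ord('X') − ord('A') = 23
'z': a..z range, 26 + ord('z') − ord('a') = 51
'F': A..Z range, ord('F') − ord('A') = 5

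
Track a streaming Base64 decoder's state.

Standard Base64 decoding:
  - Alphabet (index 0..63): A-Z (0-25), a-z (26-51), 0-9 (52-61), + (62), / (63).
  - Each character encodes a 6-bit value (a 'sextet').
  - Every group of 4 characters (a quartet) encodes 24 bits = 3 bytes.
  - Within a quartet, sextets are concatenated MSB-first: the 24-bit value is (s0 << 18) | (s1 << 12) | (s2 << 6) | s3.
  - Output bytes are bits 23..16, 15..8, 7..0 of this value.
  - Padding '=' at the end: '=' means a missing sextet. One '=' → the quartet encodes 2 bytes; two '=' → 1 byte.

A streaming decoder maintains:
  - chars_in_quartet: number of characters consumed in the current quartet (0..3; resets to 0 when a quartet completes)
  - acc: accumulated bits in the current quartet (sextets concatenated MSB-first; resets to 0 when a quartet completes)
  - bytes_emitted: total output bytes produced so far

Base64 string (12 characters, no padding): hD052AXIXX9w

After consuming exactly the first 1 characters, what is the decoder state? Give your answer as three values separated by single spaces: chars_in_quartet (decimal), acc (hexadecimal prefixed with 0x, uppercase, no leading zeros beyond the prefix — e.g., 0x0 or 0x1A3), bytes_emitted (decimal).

After char 0 ('h'=33): chars_in_quartet=1 acc=0x21 bytes_emitted=0

Answer: 1 0x21 0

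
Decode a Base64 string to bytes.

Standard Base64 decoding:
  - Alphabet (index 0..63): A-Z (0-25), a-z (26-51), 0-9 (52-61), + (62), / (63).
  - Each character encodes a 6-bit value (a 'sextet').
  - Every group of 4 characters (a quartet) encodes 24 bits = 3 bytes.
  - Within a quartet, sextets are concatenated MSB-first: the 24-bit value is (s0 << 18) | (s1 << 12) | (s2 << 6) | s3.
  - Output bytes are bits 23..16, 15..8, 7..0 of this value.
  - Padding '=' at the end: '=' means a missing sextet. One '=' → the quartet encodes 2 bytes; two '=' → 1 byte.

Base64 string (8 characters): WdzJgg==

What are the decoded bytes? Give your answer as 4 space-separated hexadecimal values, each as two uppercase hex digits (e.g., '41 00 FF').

Answer: 59 DC C9 82

Derivation:
After char 0 ('W'=22): chars_in_quartet=1 acc=0x16 bytes_emitted=0
After char 1 ('d'=29): chars_in_quartet=2 acc=0x59D bytes_emitted=0
After char 2 ('z'=51): chars_in_quartet=3 acc=0x16773 bytes_emitted=0
After char 3 ('J'=9): chars_in_quartet=4 acc=0x59DCC9 -> emit 59 DC C9, reset; bytes_emitted=3
After char 4 ('g'=32): chars_in_quartet=1 acc=0x20 bytes_emitted=3
After char 5 ('g'=32): chars_in_quartet=2 acc=0x820 bytes_emitted=3
Padding '==': partial quartet acc=0x820 -> emit 82; bytes_emitted=4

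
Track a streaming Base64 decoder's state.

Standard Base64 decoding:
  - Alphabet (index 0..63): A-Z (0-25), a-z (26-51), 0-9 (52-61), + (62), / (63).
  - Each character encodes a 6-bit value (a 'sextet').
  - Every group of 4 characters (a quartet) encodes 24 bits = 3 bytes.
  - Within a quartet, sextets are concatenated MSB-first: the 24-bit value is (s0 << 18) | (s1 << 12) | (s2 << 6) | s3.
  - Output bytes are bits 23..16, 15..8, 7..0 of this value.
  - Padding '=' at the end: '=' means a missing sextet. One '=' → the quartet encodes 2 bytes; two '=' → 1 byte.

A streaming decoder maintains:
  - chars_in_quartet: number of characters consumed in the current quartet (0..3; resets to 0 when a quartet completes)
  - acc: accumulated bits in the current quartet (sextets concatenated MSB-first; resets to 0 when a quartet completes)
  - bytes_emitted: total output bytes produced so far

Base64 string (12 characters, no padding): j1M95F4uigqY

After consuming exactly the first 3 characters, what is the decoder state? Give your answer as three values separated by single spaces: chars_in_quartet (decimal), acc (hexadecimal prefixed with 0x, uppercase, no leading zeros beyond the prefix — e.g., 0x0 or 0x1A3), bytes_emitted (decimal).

After char 0 ('j'=35): chars_in_quartet=1 acc=0x23 bytes_emitted=0
After char 1 ('1'=53): chars_in_quartet=2 acc=0x8F5 bytes_emitted=0
After char 2 ('M'=12): chars_in_quartet=3 acc=0x23D4C bytes_emitted=0

Answer: 3 0x23D4C 0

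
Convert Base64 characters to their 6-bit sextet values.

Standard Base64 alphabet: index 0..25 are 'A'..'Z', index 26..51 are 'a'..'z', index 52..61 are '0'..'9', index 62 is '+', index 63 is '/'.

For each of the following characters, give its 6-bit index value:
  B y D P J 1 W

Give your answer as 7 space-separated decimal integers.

Answer: 1 50 3 15 9 53 22

Derivation:
'B': A..Z range, ord('B') − ord('A') = 1
'y': a..z range, 26 + ord('y') − ord('a') = 50
'D': A..Z range, ord('D') − ord('A') = 3
'P': A..Z range, ord('P') − ord('A') = 15
'J': A..Z range, ord('J') − ord('A') = 9
'1': 0..9 range, 52 + ord('1') − ord('0') = 53
'W': A..Z range, ord('W') − ord('A') = 22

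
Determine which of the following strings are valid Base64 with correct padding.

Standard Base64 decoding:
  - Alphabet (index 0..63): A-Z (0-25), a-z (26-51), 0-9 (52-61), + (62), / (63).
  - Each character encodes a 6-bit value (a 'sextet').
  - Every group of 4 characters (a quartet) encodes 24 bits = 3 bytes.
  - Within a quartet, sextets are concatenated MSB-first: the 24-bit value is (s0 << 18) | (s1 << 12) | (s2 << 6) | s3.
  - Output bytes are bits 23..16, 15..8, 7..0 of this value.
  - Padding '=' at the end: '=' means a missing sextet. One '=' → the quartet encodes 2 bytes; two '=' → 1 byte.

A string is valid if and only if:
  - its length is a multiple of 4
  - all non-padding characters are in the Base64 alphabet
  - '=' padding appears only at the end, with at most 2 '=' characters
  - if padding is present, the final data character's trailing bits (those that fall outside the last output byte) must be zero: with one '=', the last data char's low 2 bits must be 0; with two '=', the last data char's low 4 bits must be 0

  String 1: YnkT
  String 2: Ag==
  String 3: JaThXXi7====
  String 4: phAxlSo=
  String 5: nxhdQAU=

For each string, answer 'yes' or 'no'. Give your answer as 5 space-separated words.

String 1: 'YnkT' → valid
String 2: 'Ag==' → valid
String 3: 'JaThXXi7====' → invalid (4 pad chars (max 2))
String 4: 'phAxlSo=' → valid
String 5: 'nxhdQAU=' → valid

Answer: yes yes no yes yes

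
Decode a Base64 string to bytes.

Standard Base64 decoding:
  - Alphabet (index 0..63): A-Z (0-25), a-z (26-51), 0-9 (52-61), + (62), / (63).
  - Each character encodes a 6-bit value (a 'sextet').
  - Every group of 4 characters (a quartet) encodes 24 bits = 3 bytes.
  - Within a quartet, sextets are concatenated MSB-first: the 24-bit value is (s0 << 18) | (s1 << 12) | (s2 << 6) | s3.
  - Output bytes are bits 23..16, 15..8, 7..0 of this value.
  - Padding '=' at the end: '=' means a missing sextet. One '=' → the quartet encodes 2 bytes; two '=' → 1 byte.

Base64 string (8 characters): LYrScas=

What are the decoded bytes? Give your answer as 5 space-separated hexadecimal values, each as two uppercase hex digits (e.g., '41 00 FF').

After char 0 ('L'=11): chars_in_quartet=1 acc=0xB bytes_emitted=0
After char 1 ('Y'=24): chars_in_quartet=2 acc=0x2D8 bytes_emitted=0
After char 2 ('r'=43): chars_in_quartet=3 acc=0xB62B bytes_emitted=0
After char 3 ('S'=18): chars_in_quartet=4 acc=0x2D8AD2 -> emit 2D 8A D2, reset; bytes_emitted=3
After char 4 ('c'=28): chars_in_quartet=1 acc=0x1C bytes_emitted=3
After char 5 ('a'=26): chars_in_quartet=2 acc=0x71A bytes_emitted=3
After char 6 ('s'=44): chars_in_quartet=3 acc=0x1C6AC bytes_emitted=3
Padding '=': partial quartet acc=0x1C6AC -> emit 71 AB; bytes_emitted=5

Answer: 2D 8A D2 71 AB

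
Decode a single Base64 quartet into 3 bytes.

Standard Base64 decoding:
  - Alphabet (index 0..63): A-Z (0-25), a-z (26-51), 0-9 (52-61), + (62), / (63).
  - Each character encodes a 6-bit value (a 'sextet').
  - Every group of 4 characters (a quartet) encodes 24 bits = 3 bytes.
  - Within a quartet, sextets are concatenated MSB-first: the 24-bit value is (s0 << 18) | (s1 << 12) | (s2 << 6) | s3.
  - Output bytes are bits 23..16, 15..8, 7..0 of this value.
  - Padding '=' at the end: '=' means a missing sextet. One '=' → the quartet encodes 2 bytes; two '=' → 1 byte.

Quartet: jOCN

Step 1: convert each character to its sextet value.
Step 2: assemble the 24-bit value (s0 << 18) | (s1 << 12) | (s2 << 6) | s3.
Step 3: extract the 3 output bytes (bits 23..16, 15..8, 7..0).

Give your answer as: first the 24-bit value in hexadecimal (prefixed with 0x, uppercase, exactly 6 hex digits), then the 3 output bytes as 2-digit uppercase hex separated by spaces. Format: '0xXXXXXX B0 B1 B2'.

Sextets: j=35, O=14, C=2, N=13
24-bit: (35<<18) | (14<<12) | (2<<6) | 13
      = 0x8C0000 | 0x00E000 | 0x000080 | 0x00000D
      = 0x8CE08D
Bytes: (v>>16)&0xFF=8C, (v>>8)&0xFF=E0, v&0xFF=8D

Answer: 0x8CE08D 8C E0 8D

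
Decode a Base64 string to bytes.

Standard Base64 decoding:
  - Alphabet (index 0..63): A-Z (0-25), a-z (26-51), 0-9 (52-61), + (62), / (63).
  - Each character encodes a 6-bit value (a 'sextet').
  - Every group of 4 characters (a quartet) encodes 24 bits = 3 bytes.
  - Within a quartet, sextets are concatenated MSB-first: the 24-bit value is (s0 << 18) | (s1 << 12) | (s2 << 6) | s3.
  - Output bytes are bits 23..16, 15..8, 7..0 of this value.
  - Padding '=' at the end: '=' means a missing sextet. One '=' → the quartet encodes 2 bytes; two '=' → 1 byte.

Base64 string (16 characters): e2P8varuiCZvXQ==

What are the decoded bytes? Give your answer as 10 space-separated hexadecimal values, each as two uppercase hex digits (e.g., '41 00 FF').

After char 0 ('e'=30): chars_in_quartet=1 acc=0x1E bytes_emitted=0
After char 1 ('2'=54): chars_in_quartet=2 acc=0x7B6 bytes_emitted=0
After char 2 ('P'=15): chars_in_quartet=3 acc=0x1ED8F bytes_emitted=0
After char 3 ('8'=60): chars_in_quartet=4 acc=0x7B63FC -> emit 7B 63 FC, reset; bytes_emitted=3
After char 4 ('v'=47): chars_in_quartet=1 acc=0x2F bytes_emitted=3
After char 5 ('a'=26): chars_in_quartet=2 acc=0xBDA bytes_emitted=3
After char 6 ('r'=43): chars_in_quartet=3 acc=0x2F6AB bytes_emitted=3
After char 7 ('u'=46): chars_in_quartet=4 acc=0xBDAAEE -> emit BD AA EE, reset; bytes_emitted=6
After char 8 ('i'=34): chars_in_quartet=1 acc=0x22 bytes_emitted=6
After char 9 ('C'=2): chars_in_quartet=2 acc=0x882 bytes_emitted=6
After char 10 ('Z'=25): chars_in_quartet=3 acc=0x22099 bytes_emitted=6
After char 11 ('v'=47): chars_in_quartet=4 acc=0x88266F -> emit 88 26 6F, reset; bytes_emitted=9
After char 12 ('X'=23): chars_in_quartet=1 acc=0x17 bytes_emitted=9
After char 13 ('Q'=16): chars_in_quartet=2 acc=0x5D0 bytes_emitted=9
Padding '==': partial quartet acc=0x5D0 -> emit 5D; bytes_emitted=10

Answer: 7B 63 FC BD AA EE 88 26 6F 5D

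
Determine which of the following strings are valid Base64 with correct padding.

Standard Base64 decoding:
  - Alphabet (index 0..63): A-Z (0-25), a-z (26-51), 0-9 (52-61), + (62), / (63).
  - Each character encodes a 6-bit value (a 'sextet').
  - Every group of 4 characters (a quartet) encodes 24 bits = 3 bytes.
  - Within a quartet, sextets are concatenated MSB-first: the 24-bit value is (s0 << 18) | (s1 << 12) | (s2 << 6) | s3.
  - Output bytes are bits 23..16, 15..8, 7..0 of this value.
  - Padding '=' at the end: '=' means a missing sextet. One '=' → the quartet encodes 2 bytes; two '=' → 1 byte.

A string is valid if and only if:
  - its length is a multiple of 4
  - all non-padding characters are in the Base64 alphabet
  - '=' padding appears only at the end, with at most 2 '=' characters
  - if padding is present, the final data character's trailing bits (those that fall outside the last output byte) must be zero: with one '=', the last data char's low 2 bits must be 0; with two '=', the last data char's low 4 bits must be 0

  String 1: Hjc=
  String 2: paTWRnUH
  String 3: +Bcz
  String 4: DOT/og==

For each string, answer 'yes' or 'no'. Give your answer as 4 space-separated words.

String 1: 'Hjc=' → valid
String 2: 'paTWRnUH' → valid
String 3: '+Bcz' → valid
String 4: 'DOT/og==' → valid

Answer: yes yes yes yes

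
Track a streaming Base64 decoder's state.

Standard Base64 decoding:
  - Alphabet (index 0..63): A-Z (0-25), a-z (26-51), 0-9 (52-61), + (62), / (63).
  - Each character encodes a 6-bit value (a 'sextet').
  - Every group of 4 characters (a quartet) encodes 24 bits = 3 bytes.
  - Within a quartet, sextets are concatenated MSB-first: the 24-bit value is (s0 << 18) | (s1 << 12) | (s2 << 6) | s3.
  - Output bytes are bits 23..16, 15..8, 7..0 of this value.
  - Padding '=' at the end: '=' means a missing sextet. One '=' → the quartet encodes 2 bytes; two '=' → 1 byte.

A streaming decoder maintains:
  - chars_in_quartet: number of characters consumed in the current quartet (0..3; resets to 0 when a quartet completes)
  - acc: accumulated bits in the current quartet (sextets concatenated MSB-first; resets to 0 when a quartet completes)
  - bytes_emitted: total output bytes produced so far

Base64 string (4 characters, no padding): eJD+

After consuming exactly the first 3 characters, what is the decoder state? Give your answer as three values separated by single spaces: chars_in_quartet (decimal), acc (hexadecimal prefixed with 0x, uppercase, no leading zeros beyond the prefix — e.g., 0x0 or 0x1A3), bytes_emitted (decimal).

After char 0 ('e'=30): chars_in_quartet=1 acc=0x1E bytes_emitted=0
After char 1 ('J'=9): chars_in_quartet=2 acc=0x789 bytes_emitted=0
After char 2 ('D'=3): chars_in_quartet=3 acc=0x1E243 bytes_emitted=0

Answer: 3 0x1E243 0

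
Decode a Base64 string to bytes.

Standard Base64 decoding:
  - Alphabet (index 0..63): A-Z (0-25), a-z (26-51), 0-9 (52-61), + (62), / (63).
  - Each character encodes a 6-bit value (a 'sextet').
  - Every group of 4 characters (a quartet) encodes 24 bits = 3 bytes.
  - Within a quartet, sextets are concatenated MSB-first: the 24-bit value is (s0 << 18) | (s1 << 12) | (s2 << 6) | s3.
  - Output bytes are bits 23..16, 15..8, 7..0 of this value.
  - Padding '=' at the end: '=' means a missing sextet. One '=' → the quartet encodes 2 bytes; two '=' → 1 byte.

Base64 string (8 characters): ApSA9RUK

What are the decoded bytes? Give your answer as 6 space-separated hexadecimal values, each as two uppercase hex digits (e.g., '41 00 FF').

After char 0 ('A'=0): chars_in_quartet=1 acc=0x0 bytes_emitted=0
After char 1 ('p'=41): chars_in_quartet=2 acc=0x29 bytes_emitted=0
After char 2 ('S'=18): chars_in_quartet=3 acc=0xA52 bytes_emitted=0
After char 3 ('A'=0): chars_in_quartet=4 acc=0x29480 -> emit 02 94 80, reset; bytes_emitted=3
After char 4 ('9'=61): chars_in_quartet=1 acc=0x3D bytes_emitted=3
After char 5 ('R'=17): chars_in_quartet=2 acc=0xF51 bytes_emitted=3
After char 6 ('U'=20): chars_in_quartet=3 acc=0x3D454 bytes_emitted=3
After char 7 ('K'=10): chars_in_quartet=4 acc=0xF5150A -> emit F5 15 0A, reset; bytes_emitted=6

Answer: 02 94 80 F5 15 0A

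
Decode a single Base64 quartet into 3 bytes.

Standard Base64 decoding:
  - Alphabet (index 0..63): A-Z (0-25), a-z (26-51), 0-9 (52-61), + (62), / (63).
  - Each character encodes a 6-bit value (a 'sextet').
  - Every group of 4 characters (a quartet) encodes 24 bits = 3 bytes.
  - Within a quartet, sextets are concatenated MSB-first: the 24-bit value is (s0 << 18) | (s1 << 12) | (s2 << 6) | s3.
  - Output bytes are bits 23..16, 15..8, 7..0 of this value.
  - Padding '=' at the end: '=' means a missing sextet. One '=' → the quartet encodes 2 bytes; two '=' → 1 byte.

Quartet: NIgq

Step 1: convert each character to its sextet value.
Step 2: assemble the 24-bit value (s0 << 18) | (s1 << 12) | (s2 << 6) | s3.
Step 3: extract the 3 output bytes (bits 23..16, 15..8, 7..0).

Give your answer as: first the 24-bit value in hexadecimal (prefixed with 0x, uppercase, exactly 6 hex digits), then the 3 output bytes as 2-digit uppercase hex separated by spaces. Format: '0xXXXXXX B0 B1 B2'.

Answer: 0x34882A 34 88 2A

Derivation:
Sextets: N=13, I=8, g=32, q=42
24-bit: (13<<18) | (8<<12) | (32<<6) | 42
      = 0x340000 | 0x008000 | 0x000800 | 0x00002A
      = 0x34882A
Bytes: (v>>16)&0xFF=34, (v>>8)&0xFF=88, v&0xFF=2A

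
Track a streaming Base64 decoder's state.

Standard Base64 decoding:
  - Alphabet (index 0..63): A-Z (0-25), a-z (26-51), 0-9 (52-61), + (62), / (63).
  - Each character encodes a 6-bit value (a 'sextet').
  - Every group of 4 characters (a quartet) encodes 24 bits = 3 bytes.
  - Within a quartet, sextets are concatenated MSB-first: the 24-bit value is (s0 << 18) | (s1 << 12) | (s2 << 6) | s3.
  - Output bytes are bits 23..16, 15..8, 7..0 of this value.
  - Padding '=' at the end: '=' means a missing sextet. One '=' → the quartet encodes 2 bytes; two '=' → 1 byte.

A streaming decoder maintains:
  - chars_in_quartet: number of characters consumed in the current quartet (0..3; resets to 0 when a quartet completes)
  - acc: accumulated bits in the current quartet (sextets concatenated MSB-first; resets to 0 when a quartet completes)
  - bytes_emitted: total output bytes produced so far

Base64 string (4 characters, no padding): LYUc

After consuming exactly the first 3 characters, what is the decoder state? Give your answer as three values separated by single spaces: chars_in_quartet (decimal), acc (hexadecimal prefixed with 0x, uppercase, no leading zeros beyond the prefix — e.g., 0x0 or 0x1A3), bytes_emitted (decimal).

Answer: 3 0xB614 0

Derivation:
After char 0 ('L'=11): chars_in_quartet=1 acc=0xB bytes_emitted=0
After char 1 ('Y'=24): chars_in_quartet=2 acc=0x2D8 bytes_emitted=0
After char 2 ('U'=20): chars_in_quartet=3 acc=0xB614 bytes_emitted=0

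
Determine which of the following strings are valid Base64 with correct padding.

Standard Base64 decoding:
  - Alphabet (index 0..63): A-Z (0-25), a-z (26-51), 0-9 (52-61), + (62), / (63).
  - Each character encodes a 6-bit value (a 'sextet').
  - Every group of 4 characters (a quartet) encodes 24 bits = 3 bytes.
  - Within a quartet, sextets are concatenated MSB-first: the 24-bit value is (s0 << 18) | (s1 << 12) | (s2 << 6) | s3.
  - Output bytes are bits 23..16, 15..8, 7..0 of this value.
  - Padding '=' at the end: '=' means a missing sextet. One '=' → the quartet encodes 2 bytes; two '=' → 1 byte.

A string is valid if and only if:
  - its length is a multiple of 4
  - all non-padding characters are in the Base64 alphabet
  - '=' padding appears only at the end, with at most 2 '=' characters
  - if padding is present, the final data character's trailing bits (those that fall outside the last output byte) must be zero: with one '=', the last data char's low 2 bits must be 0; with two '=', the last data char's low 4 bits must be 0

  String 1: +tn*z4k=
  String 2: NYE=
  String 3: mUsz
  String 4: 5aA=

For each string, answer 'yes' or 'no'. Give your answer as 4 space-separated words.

Answer: no yes yes yes

Derivation:
String 1: '+tn*z4k=' → invalid (bad char(s): ['*'])
String 2: 'NYE=' → valid
String 3: 'mUsz' → valid
String 4: '5aA=' → valid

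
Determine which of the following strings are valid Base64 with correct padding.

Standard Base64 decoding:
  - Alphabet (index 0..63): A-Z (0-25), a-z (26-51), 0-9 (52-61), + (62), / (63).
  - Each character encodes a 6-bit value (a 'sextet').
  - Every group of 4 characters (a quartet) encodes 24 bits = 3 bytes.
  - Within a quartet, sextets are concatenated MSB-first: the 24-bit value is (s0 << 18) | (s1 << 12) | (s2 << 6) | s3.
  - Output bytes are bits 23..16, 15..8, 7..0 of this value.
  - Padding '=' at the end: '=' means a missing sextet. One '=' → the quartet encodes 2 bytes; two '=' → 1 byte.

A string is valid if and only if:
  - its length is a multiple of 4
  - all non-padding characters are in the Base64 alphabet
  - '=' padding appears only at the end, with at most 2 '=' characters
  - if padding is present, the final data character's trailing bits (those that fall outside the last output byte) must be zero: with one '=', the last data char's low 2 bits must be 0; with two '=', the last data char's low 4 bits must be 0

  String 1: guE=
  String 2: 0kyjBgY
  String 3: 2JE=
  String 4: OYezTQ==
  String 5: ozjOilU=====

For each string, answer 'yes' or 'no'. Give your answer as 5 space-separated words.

String 1: 'guE=' → valid
String 2: '0kyjBgY' → invalid (len=7 not mult of 4)
String 3: '2JE=' → valid
String 4: 'OYezTQ==' → valid
String 5: 'ozjOilU=====' → invalid (5 pad chars (max 2))

Answer: yes no yes yes no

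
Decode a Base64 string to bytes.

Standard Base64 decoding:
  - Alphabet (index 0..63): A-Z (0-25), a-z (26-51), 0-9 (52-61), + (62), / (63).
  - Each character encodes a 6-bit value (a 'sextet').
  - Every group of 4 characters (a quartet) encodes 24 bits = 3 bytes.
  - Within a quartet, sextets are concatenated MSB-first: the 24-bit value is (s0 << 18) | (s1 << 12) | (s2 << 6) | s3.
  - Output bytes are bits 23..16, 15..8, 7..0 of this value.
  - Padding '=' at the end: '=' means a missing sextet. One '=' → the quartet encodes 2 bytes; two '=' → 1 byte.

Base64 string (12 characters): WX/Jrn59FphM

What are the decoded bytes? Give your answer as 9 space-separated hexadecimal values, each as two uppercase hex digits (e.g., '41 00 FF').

Answer: 59 7F C9 AE 7E 7D 16 98 4C

Derivation:
After char 0 ('W'=22): chars_in_quartet=1 acc=0x16 bytes_emitted=0
After char 1 ('X'=23): chars_in_quartet=2 acc=0x597 bytes_emitted=0
After char 2 ('/'=63): chars_in_quartet=3 acc=0x165FF bytes_emitted=0
After char 3 ('J'=9): chars_in_quartet=4 acc=0x597FC9 -> emit 59 7F C9, reset; bytes_emitted=3
After char 4 ('r'=43): chars_in_quartet=1 acc=0x2B bytes_emitted=3
After char 5 ('n'=39): chars_in_quartet=2 acc=0xAE7 bytes_emitted=3
After char 6 ('5'=57): chars_in_quartet=3 acc=0x2B9F9 bytes_emitted=3
After char 7 ('9'=61): chars_in_quartet=4 acc=0xAE7E7D -> emit AE 7E 7D, reset; bytes_emitted=6
After char 8 ('F'=5): chars_in_quartet=1 acc=0x5 bytes_emitted=6
After char 9 ('p'=41): chars_in_quartet=2 acc=0x169 bytes_emitted=6
After char 10 ('h'=33): chars_in_quartet=3 acc=0x5A61 bytes_emitted=6
After char 11 ('M'=12): chars_in_quartet=4 acc=0x16984C -> emit 16 98 4C, reset; bytes_emitted=9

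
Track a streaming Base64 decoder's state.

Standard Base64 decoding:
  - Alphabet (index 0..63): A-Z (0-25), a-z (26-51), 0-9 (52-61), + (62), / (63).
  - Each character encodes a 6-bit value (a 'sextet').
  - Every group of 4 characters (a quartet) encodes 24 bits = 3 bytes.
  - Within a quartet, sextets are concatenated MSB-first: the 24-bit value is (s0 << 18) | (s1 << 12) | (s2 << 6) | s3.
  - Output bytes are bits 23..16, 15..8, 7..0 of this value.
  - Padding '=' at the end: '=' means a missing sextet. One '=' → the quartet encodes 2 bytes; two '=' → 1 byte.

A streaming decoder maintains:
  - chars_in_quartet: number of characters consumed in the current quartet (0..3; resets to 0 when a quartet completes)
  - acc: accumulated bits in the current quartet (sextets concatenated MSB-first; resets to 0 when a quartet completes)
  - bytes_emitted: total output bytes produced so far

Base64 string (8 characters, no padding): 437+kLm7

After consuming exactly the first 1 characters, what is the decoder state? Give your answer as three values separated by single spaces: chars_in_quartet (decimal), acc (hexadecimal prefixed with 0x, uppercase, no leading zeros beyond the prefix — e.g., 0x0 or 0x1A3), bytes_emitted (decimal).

After char 0 ('4'=56): chars_in_quartet=1 acc=0x38 bytes_emitted=0

Answer: 1 0x38 0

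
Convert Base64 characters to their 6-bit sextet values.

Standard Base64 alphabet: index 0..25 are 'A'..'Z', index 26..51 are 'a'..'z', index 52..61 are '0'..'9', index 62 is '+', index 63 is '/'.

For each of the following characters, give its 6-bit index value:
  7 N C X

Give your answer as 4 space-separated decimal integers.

'7': 0..9 range, 52 + ord('7') − ord('0') = 59
'N': A..Z range, ord('N') − ord('A') = 13
'C': A..Z range, ord('C') − ord('A') = 2
'X': A..Z range, ord('X') − ord('A') = 23

Answer: 59 13 2 23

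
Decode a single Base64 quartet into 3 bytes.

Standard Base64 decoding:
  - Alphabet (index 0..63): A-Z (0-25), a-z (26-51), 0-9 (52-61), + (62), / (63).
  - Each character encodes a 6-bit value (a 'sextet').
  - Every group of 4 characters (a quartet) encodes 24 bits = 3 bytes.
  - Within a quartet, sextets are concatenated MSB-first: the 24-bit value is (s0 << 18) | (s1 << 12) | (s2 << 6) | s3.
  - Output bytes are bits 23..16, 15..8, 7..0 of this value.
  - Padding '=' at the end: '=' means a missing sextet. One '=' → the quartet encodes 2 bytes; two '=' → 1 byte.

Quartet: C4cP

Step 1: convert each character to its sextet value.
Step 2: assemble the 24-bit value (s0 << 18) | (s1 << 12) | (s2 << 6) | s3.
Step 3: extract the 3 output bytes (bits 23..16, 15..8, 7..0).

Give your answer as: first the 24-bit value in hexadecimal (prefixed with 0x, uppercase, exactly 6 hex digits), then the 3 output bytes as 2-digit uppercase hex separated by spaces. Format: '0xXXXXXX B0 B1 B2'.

Sextets: C=2, 4=56, c=28, P=15
24-bit: (2<<18) | (56<<12) | (28<<6) | 15
      = 0x080000 | 0x038000 | 0x000700 | 0x00000F
      = 0x0B870F
Bytes: (v>>16)&0xFF=0B, (v>>8)&0xFF=87, v&0xFF=0F

Answer: 0x0B870F 0B 87 0F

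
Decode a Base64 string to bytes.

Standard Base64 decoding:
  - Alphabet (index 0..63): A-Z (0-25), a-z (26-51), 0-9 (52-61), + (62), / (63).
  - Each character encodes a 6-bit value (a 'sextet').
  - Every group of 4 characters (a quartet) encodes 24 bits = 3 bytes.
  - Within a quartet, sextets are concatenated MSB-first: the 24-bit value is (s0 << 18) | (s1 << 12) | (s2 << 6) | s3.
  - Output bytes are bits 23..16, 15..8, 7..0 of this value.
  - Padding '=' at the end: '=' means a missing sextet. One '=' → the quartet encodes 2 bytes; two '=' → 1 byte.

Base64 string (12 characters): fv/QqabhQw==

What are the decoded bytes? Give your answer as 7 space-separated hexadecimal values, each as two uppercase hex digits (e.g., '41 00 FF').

After char 0 ('f'=31): chars_in_quartet=1 acc=0x1F bytes_emitted=0
After char 1 ('v'=47): chars_in_quartet=2 acc=0x7EF bytes_emitted=0
After char 2 ('/'=63): chars_in_quartet=3 acc=0x1FBFF bytes_emitted=0
After char 3 ('Q'=16): chars_in_quartet=4 acc=0x7EFFD0 -> emit 7E FF D0, reset; bytes_emitted=3
After char 4 ('q'=42): chars_in_quartet=1 acc=0x2A bytes_emitted=3
After char 5 ('a'=26): chars_in_quartet=2 acc=0xA9A bytes_emitted=3
After char 6 ('b'=27): chars_in_quartet=3 acc=0x2A69B bytes_emitted=3
After char 7 ('h'=33): chars_in_quartet=4 acc=0xA9A6E1 -> emit A9 A6 E1, reset; bytes_emitted=6
After char 8 ('Q'=16): chars_in_quartet=1 acc=0x10 bytes_emitted=6
After char 9 ('w'=48): chars_in_quartet=2 acc=0x430 bytes_emitted=6
Padding '==': partial quartet acc=0x430 -> emit 43; bytes_emitted=7

Answer: 7E FF D0 A9 A6 E1 43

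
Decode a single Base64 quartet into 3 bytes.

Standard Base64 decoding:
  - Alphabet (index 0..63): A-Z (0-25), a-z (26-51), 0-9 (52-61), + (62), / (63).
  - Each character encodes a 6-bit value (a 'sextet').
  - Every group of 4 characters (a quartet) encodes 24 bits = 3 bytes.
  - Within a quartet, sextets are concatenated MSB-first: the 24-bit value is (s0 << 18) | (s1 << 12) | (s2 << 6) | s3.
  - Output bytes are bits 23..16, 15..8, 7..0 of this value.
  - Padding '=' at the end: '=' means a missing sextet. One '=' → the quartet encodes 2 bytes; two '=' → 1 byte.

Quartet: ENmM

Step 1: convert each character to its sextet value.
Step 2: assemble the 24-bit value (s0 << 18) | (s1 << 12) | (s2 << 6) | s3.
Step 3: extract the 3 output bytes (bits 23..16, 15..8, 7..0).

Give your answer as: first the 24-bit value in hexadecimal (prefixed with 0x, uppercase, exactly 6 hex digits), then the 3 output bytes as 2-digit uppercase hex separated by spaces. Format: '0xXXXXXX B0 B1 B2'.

Answer: 0x10D98C 10 D9 8C

Derivation:
Sextets: E=4, N=13, m=38, M=12
24-bit: (4<<18) | (13<<12) | (38<<6) | 12
      = 0x100000 | 0x00D000 | 0x000980 | 0x00000C
      = 0x10D98C
Bytes: (v>>16)&0xFF=10, (v>>8)&0xFF=D9, v&0xFF=8C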